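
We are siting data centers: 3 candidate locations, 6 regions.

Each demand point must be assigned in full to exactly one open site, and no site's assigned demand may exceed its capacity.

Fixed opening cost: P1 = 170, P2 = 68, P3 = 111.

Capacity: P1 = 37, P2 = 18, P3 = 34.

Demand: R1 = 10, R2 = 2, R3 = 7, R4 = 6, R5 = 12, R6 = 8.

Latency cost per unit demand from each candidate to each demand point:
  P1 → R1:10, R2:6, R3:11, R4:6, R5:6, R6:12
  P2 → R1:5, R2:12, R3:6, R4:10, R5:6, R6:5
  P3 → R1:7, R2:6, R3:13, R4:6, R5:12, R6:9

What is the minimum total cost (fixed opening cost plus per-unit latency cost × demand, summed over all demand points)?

523

Open {P2, P3}; cheapest assignment that respects the capacities:
  P2 (cap 18, load 15): R3, R6 — cost 7×6 + 8×5 = 82
  P3 (cap 34, load 30): R1, R2, R4, R5 — cost 10×7 + 2×6 + 6×6 + 12×12 = 262
  Shipping 344, fixed 179 → total 523.
  Any other capacity-feasible assignment to {P2, P3} ships for at least 344.
Compare {P1, P2}: its best feasible assignment gives total 525.
Compare {P1, P3}: its best feasible assignment gives total 620.
Every other set of open sites that can feasibly serve all demand totals ≥ 525 even under its best assignment. Minimum: 523.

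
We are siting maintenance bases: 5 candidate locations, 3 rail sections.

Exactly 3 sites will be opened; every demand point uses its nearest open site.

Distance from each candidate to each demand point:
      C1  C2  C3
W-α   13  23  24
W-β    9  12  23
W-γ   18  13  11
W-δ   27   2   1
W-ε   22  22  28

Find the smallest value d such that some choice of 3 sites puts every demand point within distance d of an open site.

Open {W-α, W-β, W-δ}.
  Farthest demand point is C1 at distance 9 (to W-β); all others are ≤ 9.
With {W-β, W-γ, W-δ} the worst case is 9.
With {W-β, W-δ, W-ε} the worst case is 9.
No size-3 selection achieves below 9.

9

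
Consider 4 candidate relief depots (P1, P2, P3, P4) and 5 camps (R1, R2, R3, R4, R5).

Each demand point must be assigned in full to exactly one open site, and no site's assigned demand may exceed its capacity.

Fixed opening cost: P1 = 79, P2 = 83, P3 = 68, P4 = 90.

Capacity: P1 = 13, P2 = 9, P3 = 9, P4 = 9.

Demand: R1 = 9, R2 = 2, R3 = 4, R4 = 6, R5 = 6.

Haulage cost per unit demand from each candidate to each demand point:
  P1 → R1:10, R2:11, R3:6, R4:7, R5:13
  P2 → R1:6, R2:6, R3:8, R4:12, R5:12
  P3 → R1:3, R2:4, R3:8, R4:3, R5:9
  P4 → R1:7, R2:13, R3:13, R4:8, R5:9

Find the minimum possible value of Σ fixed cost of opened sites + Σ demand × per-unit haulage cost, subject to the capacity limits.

406

Open {P1, P3, P4}; cheapest assignment that respects the capacities:
  P1 (cap 13, load 12): R2, R3, R4 — cost 2×11 + 4×6 + 6×7 = 88
  P3 (cap 9, load 9): R1 — cost 9×3 = 27
  P4 (cap 9, load 6): R5 — cost 6×9 = 54
  Shipping 169, fixed 237 → total 406.
  Any other capacity-feasible assignment to {P1, P3, P4} ships for at least 169.
Compare {P1, P2, P3}: its best feasible assignment gives total 407.
Compare {P1, P2, P4}: its best feasible assignment gives total 448.
Every other set of open sites that can feasibly serve all demand totals ≥ 407 even under its best assignment. Minimum: 406.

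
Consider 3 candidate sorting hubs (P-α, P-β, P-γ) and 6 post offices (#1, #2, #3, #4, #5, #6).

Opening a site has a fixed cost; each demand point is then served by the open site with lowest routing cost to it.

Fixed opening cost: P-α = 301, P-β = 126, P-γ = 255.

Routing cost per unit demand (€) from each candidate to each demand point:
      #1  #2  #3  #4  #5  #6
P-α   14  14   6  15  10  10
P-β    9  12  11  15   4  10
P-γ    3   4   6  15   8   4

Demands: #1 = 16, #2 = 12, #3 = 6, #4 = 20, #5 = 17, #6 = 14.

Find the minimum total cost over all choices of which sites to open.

879

Open {P-γ}: assign each demand point to its cheapest open site.
  #1→P-γ 16×3=48, #2→P-γ 12×4=48, #3→P-γ 6×6=36, #4→P-γ 20×15=300, #5→P-γ 17×8=136, #6→P-γ 14×4=56
  routing cost 624, fixed 255 → total 879.
Compare {P-β, P-γ}: routing cost 556 + fixed 381 = 937.
Compare {P-β}: routing cost 862 + fixed 126 = 988.
Compare {P-α, P-γ}: routing cost 624 + fixed 556 = 1180.
All other subsets cost ≥ 937. Minimum total cost: 879.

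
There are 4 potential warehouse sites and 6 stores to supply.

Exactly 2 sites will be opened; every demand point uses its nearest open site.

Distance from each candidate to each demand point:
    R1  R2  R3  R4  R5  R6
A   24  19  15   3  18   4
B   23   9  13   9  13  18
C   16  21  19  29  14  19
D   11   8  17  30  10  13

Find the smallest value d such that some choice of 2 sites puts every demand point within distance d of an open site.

13

Open {B, D}.
  Farthest demand point is R3 at distance 13 (to B); all others are ≤ 13.
With {A, D} the worst case is 15.
With {B, C} the worst case is 18.
No size-2 selection achieves below 13.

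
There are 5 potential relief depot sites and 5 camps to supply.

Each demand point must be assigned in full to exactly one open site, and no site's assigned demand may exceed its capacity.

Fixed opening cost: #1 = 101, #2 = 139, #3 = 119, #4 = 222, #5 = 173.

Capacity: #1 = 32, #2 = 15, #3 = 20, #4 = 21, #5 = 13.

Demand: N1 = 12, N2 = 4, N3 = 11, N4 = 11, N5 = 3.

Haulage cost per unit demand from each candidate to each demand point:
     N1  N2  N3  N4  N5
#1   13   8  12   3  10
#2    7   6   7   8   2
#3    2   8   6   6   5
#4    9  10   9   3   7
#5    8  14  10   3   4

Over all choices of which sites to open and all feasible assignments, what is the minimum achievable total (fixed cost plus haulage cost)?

456

Open {#1, #3}; cheapest assignment that respects the capacities:
  #1 (cap 32, load 26): N2, N3, N4 — cost 4×8 + 11×12 + 11×3 = 197
  #3 (cap 20, load 15): N1, N5 — cost 12×2 + 3×5 = 39
  Shipping 236, fixed 220 → total 456.
  Any other capacity-feasible assignment to {#1, #3} ships for at least 236.
Compare {#1, #2}: its best feasible assignment gives total 527.
Compare {#1, #2, #3}: its best feasible assignment gives total 531.
Every other set of open sites that can feasibly serve all demand totals ≥ 527 even under its best assignment. Minimum: 456.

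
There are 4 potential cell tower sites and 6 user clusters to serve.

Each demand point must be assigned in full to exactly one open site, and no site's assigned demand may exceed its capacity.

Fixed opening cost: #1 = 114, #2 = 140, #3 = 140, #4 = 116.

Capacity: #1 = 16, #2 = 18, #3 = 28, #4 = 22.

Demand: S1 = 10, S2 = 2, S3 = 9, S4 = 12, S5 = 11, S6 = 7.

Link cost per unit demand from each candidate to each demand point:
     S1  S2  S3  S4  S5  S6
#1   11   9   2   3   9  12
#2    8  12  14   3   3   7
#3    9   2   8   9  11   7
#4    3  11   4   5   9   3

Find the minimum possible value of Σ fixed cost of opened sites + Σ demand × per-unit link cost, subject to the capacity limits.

Open {#1, #2, #4}; cheapest assignment that respects the capacities:
  #1 (cap 16, load 14): S2, S4 — cost 2×9 + 12×3 = 54
  #2 (cap 18, load 18): S5, S6 — cost 11×3 + 7×7 = 82
  #4 (cap 22, load 19): S1, S3 — cost 10×3 + 9×4 = 66
  Shipping 202, fixed 370 → total 572.
  Any other capacity-feasible assignment to {#1, #2, #4} ships for at least 202.
Compare {#2, #3, #4}: its best feasible assignment gives total 644.
Compare {#1, #3, #4}: its best feasible assignment gives total 646.
Every other set of open sites that can feasibly serve all demand totals ≥ 644 even under its best assignment. Minimum: 572.

572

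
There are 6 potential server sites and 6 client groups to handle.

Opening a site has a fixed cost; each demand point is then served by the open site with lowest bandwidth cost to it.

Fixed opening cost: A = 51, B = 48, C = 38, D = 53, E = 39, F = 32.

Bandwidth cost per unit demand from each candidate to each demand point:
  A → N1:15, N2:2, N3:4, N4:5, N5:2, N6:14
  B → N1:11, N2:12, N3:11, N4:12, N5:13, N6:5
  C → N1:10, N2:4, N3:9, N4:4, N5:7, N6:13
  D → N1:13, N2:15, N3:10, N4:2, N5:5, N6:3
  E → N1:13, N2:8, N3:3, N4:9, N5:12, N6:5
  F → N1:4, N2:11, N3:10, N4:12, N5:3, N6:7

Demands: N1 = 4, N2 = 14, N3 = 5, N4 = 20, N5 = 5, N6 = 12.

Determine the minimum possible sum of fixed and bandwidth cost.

Open {A, D, F}: assign each demand point to its cheapest open site.
  N1→F 4×4=16, N2→A 14×2=28, N3→A 5×4=20, N4→D 20×2=40, N5→A 5×2=10, N6→D 12×3=36
  bandwidth cost 150, fixed 136 → total 286.
Compare {A, D}: bandwidth cost 186 + fixed 104 = 290.
Compare {A, C, D}: bandwidth cost 174 + fixed 142 = 316.
Compare {A, D, E, F}: bandwidth cost 145 + fixed 175 = 320.
All other subsets cost ≥ 290. Minimum total cost: 286.

286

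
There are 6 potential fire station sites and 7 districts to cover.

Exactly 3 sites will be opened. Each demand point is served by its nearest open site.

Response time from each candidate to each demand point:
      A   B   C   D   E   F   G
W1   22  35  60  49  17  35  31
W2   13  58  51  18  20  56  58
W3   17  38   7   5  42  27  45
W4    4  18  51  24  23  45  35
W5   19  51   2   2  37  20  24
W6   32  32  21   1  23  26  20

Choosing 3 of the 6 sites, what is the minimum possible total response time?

Open {W1, W4, W5}.
  A→W4 4, B→W4 18, C→W5 2, D→W5 2, E→W1 17, F→W5 20, G→W5 24  ⇒ total 87.
Compare {W4, W5, W6}: total 88.
Compare {W2, W4, W5}: total 90.
No size-3 selection does better; minimum is 87.

87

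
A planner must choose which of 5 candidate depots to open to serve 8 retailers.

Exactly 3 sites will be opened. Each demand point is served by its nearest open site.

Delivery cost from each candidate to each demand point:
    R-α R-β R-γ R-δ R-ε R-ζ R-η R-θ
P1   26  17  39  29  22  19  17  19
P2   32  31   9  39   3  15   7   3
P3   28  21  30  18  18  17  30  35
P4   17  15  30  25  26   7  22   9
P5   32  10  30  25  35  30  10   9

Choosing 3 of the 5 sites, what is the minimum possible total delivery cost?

79

Open {P2, P3, P4}.
  R-α→P4 17, R-β→P4 15, R-γ→P2 9, R-δ→P3 18, R-ε→P2 3, R-ζ→P4 7, R-η→P2 7, R-θ→P2 3  ⇒ total 79.
Compare {P2, P4, P5}: total 81.
Compare {P1, P2, P4}: total 86.
No size-3 selection does better; minimum is 79.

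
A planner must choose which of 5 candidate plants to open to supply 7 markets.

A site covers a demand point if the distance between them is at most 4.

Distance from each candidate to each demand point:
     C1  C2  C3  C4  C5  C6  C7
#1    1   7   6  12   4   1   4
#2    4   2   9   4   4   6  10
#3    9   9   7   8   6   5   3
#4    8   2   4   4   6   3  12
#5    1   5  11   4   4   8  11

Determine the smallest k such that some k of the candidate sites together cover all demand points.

2

Coverage sets (demand points within 4 of each site):
  #1: {C1, C5, C6, C7}
  #2: {C1, C2, C4, C5}
  #3: {C7}
  #4: {C2, C3, C4, C6}
  #5: {C1, C4, C5}
No single site covers all 7 demand points.
But {#1, #4} covers everything, so the minimum is 2.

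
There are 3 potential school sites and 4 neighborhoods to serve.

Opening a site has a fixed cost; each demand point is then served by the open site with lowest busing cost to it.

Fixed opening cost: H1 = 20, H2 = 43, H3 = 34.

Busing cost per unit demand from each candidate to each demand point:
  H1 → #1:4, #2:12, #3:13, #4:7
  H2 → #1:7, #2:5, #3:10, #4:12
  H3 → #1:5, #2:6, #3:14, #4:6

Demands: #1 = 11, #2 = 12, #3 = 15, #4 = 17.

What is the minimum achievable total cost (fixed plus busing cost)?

Open {H1, H2}: assign each demand point to its cheapest open site.
  #1→H1 11×4=44, #2→H2 12×5=60, #3→H2 15×10=150, #4→H1 17×7=119
  busing cost 373, fixed 63 → total 436.
Compare {H2, H3}: busing cost 367 + fixed 77 = 444.
Compare {H1, H2, H3}: busing cost 356 + fixed 97 = 453.
Compare {H1, H3}: busing cost 413 + fixed 54 = 467.
All other subsets cost ≥ 444. Minimum total cost: 436.

436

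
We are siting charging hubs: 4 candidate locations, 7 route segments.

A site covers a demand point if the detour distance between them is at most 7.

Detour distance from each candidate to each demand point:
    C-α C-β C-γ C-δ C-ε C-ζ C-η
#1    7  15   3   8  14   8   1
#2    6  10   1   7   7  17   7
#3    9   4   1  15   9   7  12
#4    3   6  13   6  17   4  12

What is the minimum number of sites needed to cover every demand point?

Coverage sets (demand points within 7 of each site):
  #1: {C-α, C-γ, C-η}
  #2: {C-α, C-γ, C-δ, C-ε, C-η}
  #3: {C-β, C-γ, C-ζ}
  #4: {C-α, C-β, C-δ, C-ζ}
No single site covers all 7 demand points.
But {#2, #3} covers everything, so the minimum is 2.

2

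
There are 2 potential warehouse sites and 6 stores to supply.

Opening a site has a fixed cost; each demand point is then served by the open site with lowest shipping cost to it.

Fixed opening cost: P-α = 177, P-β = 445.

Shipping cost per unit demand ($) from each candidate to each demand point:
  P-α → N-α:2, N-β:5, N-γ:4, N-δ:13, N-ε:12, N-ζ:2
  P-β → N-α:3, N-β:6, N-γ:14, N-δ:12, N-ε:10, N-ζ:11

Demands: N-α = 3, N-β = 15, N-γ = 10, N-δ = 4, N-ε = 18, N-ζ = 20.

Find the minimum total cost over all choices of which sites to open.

Open {P-α}: assign each demand point to its cheapest open site.
  N-α→P-α 3×2=6, N-β→P-α 15×5=75, N-γ→P-α 10×4=40, N-δ→P-α 4×13=52, N-ε→P-α 18×12=216, N-ζ→P-α 20×2=40
  shipping cost 429, fixed 177 → total 606.
Compare {P-α, P-β}: shipping cost 389 + fixed 622 = 1011.
Compare {P-β}: shipping cost 687 + fixed 445 = 1132.

606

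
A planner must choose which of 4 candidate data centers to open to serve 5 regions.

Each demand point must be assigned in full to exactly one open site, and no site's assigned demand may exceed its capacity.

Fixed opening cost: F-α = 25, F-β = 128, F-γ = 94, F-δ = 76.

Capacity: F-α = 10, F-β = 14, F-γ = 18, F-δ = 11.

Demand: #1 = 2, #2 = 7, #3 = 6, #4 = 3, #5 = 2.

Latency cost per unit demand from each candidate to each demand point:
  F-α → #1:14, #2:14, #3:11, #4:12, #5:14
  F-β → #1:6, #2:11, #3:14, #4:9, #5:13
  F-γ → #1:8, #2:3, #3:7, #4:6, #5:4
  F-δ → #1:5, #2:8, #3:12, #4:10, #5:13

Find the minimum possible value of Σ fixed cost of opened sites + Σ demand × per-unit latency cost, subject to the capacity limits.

Open {F-α, F-γ}; cheapest assignment that respects the capacities:
  F-α (cap 10, load 2): #1 — cost 2×14 = 28
  F-γ (cap 18, load 18): #2, #3, #4, #5 — cost 7×3 + 6×7 + 3×6 + 2×4 = 89
  Shipping 117, fixed 119 → total 236.
  Any other capacity-feasible assignment to {F-α, F-γ} ships for at least 117.
Compare {F-γ, F-δ}: its best feasible assignment gives total 269.
Compare {F-α, F-γ, F-δ}: its best feasible assignment gives total 294.
Every other set of open sites that can feasibly serve all demand totals ≥ 269 even under its best assignment. Minimum: 236.

236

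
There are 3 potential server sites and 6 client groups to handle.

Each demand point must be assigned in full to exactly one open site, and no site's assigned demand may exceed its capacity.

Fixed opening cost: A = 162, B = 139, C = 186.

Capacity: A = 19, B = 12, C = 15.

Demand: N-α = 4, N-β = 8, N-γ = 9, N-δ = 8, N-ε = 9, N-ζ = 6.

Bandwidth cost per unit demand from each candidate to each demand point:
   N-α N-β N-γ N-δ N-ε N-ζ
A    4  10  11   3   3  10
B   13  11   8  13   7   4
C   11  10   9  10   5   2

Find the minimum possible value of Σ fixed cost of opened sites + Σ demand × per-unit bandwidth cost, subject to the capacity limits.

771

Open {A, B, C}; cheapest assignment that respects the capacities:
  A (cap 19, load 17): N-δ, N-ε — cost 8×3 + 9×3 = 51
  B (cap 12, load 12): N-α, N-β — cost 4×13 + 8×11 = 140
  C (cap 15, load 15): N-γ, N-ζ — cost 9×9 + 6×2 = 93
  Shipping 284, fixed 487 → total 771.
  Any other capacity-feasible assignment to {A, B, C} ships for at least 284.
Total demand is 44 and no other set of sites has combined capacity ≥ 44, so {A, B, C} is the only feasible choice of open sites. Minimum: 771.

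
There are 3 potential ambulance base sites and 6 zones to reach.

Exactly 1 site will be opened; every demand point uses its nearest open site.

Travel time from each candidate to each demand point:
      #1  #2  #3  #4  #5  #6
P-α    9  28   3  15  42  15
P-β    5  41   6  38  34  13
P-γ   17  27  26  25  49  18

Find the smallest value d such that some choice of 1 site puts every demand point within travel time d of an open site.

41

Open {P-β}.
  Farthest demand point is #2 at travel time 41 (to P-β); all others are ≤ 41.
With {P-α} the worst case is 42.
With {P-γ} the worst case is 49.
No size-1 selection achieves below 41.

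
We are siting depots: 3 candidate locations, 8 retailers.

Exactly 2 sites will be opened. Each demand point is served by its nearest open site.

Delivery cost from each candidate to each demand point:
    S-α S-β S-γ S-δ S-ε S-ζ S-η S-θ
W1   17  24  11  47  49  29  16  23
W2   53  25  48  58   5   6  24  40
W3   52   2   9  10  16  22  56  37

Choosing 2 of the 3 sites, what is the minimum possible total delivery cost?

115

Open {W1, W3}.
  S-α→W1 17, S-β→W3 2, S-γ→W3 9, S-δ→W3 10, S-ε→W3 16, S-ζ→W3 22, S-η→W1 16, S-θ→W1 23  ⇒ total 115.
Compare {W2, W3}: total 145.
Compare {W1, W2}: total 149.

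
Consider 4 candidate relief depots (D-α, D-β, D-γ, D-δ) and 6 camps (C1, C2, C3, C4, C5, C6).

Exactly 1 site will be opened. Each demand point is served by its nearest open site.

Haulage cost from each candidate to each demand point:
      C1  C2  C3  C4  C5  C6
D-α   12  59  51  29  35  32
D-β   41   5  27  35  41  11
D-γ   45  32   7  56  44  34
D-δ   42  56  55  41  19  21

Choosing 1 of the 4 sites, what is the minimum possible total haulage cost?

Open {D-β}.
  C1→D-β 41, C2→D-β 5, C3→D-β 27, C4→D-β 35, C5→D-β 41, C6→D-β 11  ⇒ total 160.
Compare {D-α}: total 218.
Compare {D-γ}: total 218.
No size-1 selection does better; minimum is 160.

160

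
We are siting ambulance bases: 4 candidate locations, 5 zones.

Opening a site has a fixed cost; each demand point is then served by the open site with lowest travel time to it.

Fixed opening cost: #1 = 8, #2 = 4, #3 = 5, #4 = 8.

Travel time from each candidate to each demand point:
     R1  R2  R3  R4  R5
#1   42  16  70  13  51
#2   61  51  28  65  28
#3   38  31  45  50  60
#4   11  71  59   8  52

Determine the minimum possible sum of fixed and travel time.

111

Open {#1, #2, #4}: assign each demand point to its cheapest open site.
  R1→#4 11, R2→#1 16, R3→#2 28, R4→#4 8, R5→#2 28
  travel time 91, fixed 20 → total 111.
Compare {#1, #2, #3, #4}: travel time 91 + fixed 25 = 116.
Compare {#2, #3, #4}: travel time 106 + fixed 17 = 123.
Compare {#2, #4}: travel time 126 + fixed 12 = 138.
All other subsets cost ≥ 116. Minimum total cost: 111.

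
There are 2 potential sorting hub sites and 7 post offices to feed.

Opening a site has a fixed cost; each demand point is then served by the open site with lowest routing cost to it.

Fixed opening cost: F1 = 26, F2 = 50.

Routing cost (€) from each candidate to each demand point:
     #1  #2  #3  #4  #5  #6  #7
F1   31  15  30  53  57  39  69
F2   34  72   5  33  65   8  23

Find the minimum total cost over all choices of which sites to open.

248

Open {F1, F2}: assign each demand point to its cheapest open site.
  #1→F1 31, #2→F1 15, #3→F2 5, #4→F2 33, #5→F1 57, #6→F2 8, #7→F2 23
  routing cost 172, fixed 76 → total 248.
Compare {F2}: routing cost 240 + fixed 50 = 290.
Compare {F1}: routing cost 294 + fixed 26 = 320.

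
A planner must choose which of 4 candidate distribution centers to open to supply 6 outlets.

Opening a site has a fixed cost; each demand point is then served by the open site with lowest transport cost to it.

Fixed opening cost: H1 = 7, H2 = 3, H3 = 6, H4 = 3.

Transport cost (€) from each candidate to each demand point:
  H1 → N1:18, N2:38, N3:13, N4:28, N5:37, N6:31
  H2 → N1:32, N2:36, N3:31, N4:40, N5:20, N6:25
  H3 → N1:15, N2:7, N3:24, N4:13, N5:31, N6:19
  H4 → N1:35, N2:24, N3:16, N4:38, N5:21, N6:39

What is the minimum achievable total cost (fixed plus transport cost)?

100

Open {H3, H4}: assign each demand point to its cheapest open site.
  N1→H3 15, N2→H3 7, N3→H4 16, N4→H3 13, N5→H4 21, N6→H3 19
  transport cost 91, fixed 9 → total 100.
Compare {H2, H3, H4}: transport cost 90 + fixed 12 = 102.
Compare {H1, H2, H3}: transport cost 87 + fixed 16 = 103.
Compare {H1, H3, H4}: transport cost 88 + fixed 16 = 104.
All other subsets cost ≥ 102. Minimum total cost: 100.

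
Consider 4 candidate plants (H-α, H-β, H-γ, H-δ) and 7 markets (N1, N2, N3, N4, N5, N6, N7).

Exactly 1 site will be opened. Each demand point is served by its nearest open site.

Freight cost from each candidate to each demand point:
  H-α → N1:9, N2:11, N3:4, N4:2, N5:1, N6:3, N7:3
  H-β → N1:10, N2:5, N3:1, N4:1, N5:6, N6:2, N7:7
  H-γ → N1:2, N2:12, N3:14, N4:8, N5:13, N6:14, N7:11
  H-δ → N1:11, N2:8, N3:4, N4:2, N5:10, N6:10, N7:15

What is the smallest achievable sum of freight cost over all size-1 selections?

Open {H-β}.
  N1→H-β 10, N2→H-β 5, N3→H-β 1, N4→H-β 1, N5→H-β 6, N6→H-β 2, N7→H-β 7  ⇒ total 32.
Compare {H-α}: total 33.
Compare {H-δ}: total 60.
No size-1 selection does better; minimum is 32.

32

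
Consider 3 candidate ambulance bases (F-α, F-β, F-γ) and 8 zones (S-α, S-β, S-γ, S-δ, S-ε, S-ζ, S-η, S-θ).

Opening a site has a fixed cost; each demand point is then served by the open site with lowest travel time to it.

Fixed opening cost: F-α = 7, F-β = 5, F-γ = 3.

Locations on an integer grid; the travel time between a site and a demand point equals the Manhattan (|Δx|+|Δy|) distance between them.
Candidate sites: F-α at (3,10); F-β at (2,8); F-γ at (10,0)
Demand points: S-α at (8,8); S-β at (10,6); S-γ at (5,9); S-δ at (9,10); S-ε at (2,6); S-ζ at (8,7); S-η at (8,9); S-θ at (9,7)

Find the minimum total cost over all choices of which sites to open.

Open {F-β, F-γ}: assign each demand point to its cheapest open site.
  S-α→F-β 6, S-β→F-γ 6, S-γ→F-β 4, S-δ→F-β 9, S-ε→F-β 2, S-ζ→F-β 7, S-η→F-β 7, S-θ→F-β 8
  travel time 49, fixed 8 → total 57.
Compare {F-β}: travel time 53 + fixed 5 = 58.
Compare {F-α, F-γ}: travel time 49 + fixed 10 = 59.
Compare {F-α, F-β, F-γ}: travel time 44 + fixed 15 = 59.
All other subsets cost ≥ 58. Minimum total cost: 57.

57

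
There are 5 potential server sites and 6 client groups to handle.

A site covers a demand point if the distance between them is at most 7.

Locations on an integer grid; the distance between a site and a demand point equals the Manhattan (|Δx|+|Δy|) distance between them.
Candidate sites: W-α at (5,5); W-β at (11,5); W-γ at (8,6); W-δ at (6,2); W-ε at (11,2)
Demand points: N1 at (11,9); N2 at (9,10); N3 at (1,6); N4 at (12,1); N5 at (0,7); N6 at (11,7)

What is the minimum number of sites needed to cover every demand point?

Coverage sets (demand points within 7 of each site):
  W-α: {N3, N5}
  W-β: {N1, N2, N4, N6}
  W-γ: {N1, N2, N3, N6}
  W-δ: {N4}
  W-ε: {N1, N4, N6}
No single site covers all 6 demand points.
But {W-α, W-β} covers everything, so the minimum is 2.

2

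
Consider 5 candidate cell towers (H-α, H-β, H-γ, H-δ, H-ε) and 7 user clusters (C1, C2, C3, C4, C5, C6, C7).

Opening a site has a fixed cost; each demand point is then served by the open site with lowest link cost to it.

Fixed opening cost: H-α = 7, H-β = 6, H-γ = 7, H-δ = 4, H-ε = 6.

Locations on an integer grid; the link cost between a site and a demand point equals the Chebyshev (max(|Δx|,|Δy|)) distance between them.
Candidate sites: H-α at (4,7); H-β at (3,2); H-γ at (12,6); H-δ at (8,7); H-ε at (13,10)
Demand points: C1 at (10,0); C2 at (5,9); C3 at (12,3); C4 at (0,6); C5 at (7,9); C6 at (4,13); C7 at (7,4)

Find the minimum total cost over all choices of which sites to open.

Open {H-δ}: assign each demand point to its cheapest open site.
  C1→H-δ 7, C2→H-δ 3, C3→H-δ 4, C4→H-δ 8, C5→H-δ 2, C6→H-δ 6, C7→H-δ 3
  link cost 33, fixed 4 → total 37.
Compare {H-α, H-δ}: link cost 28 + fixed 11 = 39.
Compare {H-β, H-δ}: link cost 29 + fixed 10 = 39.
Compare {H-α}: link cost 33 + fixed 7 = 40.
All other subsets cost ≥ 39. Minimum total cost: 37.

37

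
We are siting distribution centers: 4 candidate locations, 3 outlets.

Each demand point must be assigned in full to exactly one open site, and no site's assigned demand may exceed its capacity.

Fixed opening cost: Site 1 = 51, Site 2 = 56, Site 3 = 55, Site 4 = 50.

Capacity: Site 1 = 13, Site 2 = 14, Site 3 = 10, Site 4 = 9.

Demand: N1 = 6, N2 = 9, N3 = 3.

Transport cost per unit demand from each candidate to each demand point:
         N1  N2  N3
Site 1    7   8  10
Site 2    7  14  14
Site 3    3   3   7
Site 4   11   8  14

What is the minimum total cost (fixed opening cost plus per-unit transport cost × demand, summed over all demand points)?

Open {Site 1, Site 3}; cheapest assignment that respects the capacities:
  Site 1 (cap 13, load 9): N1, N3 — cost 6×7 + 3×10 = 72
  Site 3 (cap 10, load 9): N2 — cost 9×3 = 27
  Shipping 99, fixed 106 → total 205.
  Any other capacity-feasible assignment to {Site 1, Site 3} ships for at least 99.
Compare {Site 3, Site 4}: its best feasible assignment gives total 216.
Compare {Site 2, Site 3}: its best feasible assignment gives total 222.
Every other set of open sites that can feasibly serve all demand totals ≥ 216 even under its best assignment. Minimum: 205.

205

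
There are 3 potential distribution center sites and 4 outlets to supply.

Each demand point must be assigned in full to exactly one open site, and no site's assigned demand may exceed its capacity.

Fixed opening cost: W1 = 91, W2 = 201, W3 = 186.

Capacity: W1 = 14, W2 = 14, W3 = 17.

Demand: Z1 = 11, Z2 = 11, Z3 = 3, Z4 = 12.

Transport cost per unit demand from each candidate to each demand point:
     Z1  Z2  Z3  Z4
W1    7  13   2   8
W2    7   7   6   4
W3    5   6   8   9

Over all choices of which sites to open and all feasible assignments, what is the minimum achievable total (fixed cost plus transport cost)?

675

Open {W1, W2, W3}; cheapest assignment that respects the capacities:
  W1 (cap 14, load 14): Z1, Z3 — cost 11×7 + 3×2 = 83
  W2 (cap 14, load 12): Z4 — cost 12×4 = 48
  W3 (cap 17, load 11): Z2 — cost 11×6 = 66
  Shipping 197, fixed 478 → total 675.
  Any other capacity-feasible assignment to {W1, W2, W3} ships for at least 197.
Total demand is 37 and no other set of sites has combined capacity ≥ 37, so {W1, W2, W3} is the only feasible choice of open sites. Minimum: 675.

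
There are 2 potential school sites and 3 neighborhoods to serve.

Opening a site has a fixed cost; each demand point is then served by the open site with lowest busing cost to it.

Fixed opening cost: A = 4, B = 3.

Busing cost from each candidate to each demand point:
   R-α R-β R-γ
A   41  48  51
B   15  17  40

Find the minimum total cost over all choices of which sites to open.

75

Open {B}: assign each demand point to its cheapest open site.
  R-α→B 15, R-β→B 17, R-γ→B 40
  busing cost 72, fixed 3 → total 75.
Compare {A, B}: busing cost 72 + fixed 7 = 79.
Compare {A}: busing cost 140 + fixed 4 = 144.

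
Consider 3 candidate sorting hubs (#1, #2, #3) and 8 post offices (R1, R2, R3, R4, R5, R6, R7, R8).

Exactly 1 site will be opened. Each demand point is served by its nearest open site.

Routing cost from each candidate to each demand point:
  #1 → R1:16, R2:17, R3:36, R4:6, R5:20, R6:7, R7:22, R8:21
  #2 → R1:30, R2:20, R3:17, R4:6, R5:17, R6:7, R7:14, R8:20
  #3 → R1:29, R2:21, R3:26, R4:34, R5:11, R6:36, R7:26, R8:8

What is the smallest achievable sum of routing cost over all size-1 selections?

131

Open {#2}.
  R1→#2 30, R2→#2 20, R3→#2 17, R4→#2 6, R5→#2 17, R6→#2 7, R7→#2 14, R8→#2 20  ⇒ total 131.
Compare {#1}: total 145.
Compare {#3}: total 191.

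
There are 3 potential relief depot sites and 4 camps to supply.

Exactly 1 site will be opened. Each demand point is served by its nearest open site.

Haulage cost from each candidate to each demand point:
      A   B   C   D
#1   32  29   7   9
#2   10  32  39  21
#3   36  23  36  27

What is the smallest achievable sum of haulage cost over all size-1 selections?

Open {#1}.
  A→#1 32, B→#1 29, C→#1 7, D→#1 9  ⇒ total 77.
Compare {#2}: total 102.
Compare {#3}: total 122.

77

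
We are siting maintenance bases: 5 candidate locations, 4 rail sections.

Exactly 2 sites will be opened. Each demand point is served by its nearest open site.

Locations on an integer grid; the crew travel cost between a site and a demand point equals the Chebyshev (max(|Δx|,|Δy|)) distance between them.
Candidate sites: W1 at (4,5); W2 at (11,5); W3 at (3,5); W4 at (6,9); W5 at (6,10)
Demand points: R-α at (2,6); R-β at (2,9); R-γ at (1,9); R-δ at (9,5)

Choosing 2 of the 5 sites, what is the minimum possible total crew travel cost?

Open {W2, W3}.
  R-α→W3 1, R-β→W3 4, R-γ→W3 4, R-δ→W2 2  ⇒ total 11.
Compare {W1, W2}: total 12.
Compare {W3, W4}: total 13.
No size-2 selection does better; minimum is 11.

11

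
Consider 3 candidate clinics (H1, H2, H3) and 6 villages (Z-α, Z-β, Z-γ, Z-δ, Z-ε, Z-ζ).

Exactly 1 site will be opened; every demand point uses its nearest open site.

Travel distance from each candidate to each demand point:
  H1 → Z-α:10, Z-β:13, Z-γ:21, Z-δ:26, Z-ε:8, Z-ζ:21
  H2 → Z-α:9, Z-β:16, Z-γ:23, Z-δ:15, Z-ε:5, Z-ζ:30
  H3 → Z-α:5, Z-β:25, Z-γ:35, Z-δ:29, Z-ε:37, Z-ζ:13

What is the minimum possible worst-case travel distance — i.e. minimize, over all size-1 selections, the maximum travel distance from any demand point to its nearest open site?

26

Open {H1}.
  Farthest demand point is Z-δ at travel distance 26 (to H1); all others are ≤ 26.
With {H2} the worst case is 30.
With {H3} the worst case is 37.
No size-1 selection achieves below 26.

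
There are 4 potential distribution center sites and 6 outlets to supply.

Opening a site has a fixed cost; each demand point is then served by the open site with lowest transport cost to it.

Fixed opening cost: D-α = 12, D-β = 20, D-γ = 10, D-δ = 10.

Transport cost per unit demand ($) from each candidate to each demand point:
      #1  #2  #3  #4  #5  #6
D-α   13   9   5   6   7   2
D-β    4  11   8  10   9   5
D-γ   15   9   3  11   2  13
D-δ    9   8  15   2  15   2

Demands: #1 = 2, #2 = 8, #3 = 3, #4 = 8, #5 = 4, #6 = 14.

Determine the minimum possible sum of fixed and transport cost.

Open {D-γ, D-δ}: assign each demand point to its cheapest open site.
  #1→D-δ 2×9=18, #2→D-δ 8×8=64, #3→D-γ 3×3=9, #4→D-δ 8×2=16, #5→D-γ 4×2=8, #6→D-δ 14×2=28
  transport cost 143, fixed 20 → total 163.
Compare {D-β, D-γ, D-δ}: transport cost 133 + fixed 40 = 173.
Compare {D-α, D-γ, D-δ}: transport cost 143 + fixed 32 = 175.
Compare {D-α, D-β, D-γ, D-δ}: transport cost 133 + fixed 52 = 185.
All other subsets cost ≥ 173. Minimum total cost: 163.

163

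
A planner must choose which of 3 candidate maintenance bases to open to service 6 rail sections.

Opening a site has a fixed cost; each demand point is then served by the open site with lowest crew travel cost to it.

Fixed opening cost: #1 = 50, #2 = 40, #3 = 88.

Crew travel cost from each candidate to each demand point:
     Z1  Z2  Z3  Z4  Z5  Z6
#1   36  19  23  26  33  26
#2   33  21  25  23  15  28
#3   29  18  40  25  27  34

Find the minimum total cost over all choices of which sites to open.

Open {#2}: assign each demand point to its cheapest open site.
  Z1→#2 33, Z2→#2 21, Z3→#2 25, Z4→#2 23, Z5→#2 15, Z6→#2 28
  crew travel cost 145, fixed 40 → total 185.
Compare {#1}: crew travel cost 163 + fixed 50 = 213.
Compare {#1, #2}: crew travel cost 139 + fixed 90 = 229.
Compare {#3}: crew travel cost 173 + fixed 88 = 261.
All other subsets cost ≥ 213. Minimum total cost: 185.

185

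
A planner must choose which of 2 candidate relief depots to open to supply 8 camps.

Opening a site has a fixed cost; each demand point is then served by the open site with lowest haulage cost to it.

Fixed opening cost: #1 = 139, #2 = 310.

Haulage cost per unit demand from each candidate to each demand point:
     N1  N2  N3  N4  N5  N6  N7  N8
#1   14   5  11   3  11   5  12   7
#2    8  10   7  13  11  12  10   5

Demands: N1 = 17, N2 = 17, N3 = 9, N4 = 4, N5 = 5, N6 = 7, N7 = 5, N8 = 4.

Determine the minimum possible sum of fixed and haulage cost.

Open {#1}: assign each demand point to its cheapest open site.
  N1→#1 17×14=238, N2→#1 17×5=85, N3→#1 9×11=99, N4→#1 4×3=12, N5→#1 5×11=55, N6→#1 7×5=35, N7→#1 5×12=60, N8→#1 4×7=28
  haulage cost 612, fixed 139 → total 751.
Compare {#1, #2}: haulage cost 456 + fixed 449 = 905.
Compare {#2}: haulage cost 630 + fixed 310 = 940.

751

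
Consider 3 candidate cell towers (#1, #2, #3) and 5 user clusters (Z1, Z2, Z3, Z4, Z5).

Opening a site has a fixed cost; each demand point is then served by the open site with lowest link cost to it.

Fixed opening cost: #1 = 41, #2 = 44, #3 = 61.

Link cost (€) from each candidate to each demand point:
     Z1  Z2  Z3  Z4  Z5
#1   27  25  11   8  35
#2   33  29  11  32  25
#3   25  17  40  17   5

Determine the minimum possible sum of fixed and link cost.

Open {#1}: assign each demand point to its cheapest open site.
  Z1→#1 27, Z2→#1 25, Z3→#1 11, Z4→#1 8, Z5→#1 35
  link cost 106, fixed 41 → total 147.
Compare {#3}: link cost 104 + fixed 61 = 165.
Compare {#1, #3}: link cost 66 + fixed 102 = 168.
Compare {#2}: link cost 130 + fixed 44 = 174.
All other subsets cost ≥ 165. Minimum total cost: 147.

147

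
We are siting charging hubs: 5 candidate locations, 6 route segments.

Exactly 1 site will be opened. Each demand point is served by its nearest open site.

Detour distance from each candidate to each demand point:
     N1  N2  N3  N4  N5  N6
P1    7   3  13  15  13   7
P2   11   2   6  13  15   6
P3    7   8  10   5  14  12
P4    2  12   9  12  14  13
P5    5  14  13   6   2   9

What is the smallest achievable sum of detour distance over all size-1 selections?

49

Open {P5}.
  N1→P5 5, N2→P5 14, N3→P5 13, N4→P5 6, N5→P5 2, N6→P5 9  ⇒ total 49.
Compare {P2}: total 53.
Compare {P3}: total 56.
No size-1 selection does better; minimum is 49.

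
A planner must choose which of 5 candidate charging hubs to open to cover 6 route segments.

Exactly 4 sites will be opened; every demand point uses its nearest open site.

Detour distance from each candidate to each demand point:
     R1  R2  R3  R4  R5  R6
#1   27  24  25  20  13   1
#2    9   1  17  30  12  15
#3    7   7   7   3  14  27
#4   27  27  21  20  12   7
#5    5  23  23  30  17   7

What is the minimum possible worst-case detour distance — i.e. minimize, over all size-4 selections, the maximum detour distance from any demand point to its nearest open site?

Open {#1, #2, #3, #4}.
  Farthest demand point is R5 at detour distance 12 (to #2); all others are ≤ 12.
With {#1, #2, #3, #5} the worst case is 12.
With {#1, #3, #4, #5} the worst case is 12.
No size-4 selection achieves below 12.

12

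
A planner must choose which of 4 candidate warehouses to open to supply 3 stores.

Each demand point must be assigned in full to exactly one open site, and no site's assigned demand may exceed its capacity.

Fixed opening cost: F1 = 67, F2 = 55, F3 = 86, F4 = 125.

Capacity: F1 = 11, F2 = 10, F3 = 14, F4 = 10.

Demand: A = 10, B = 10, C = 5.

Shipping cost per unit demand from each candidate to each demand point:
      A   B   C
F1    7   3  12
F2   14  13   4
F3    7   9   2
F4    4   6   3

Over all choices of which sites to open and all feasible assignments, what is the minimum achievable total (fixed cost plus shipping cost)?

328

Open {F1, F2, F3}; cheapest assignment that respects the capacities:
  F1 (cap 11, load 10): B — cost 10×3 = 30
  F2 (cap 10, load 5): C — cost 5×4 = 20
  F3 (cap 14, load 10): A — cost 10×7 = 70
  Shipping 120, fixed 208 → total 328.
  Any other capacity-feasible assignment to {F1, F2, F3} ships for at least 120.
Compare {F1, F2, F4}: its best feasible assignment gives total 337.
Compare {F1, F3, F4}: its best feasible assignment gives total 358.
Every other set of open sites that can feasibly serve all demand totals ≥ 337 even under its best assignment. Minimum: 328.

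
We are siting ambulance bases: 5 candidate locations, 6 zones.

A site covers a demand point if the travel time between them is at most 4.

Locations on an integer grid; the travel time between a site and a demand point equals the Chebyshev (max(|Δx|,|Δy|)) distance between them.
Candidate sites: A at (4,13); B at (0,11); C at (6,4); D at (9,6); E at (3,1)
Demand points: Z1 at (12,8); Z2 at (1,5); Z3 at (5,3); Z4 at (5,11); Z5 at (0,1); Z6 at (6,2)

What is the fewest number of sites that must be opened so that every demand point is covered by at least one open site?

3

Coverage sets (demand points within 4 of each site):
  A: {Z4}
  B: {}
  C: {Z3, Z6}
  D: {Z1, Z3, Z6}
  E: {Z2, Z3, Z5, Z6}
No 2 sites suffice: every size-2 union leaves at least one demand point uncovered.
But {A, D, E} covers everything, so the minimum is 3.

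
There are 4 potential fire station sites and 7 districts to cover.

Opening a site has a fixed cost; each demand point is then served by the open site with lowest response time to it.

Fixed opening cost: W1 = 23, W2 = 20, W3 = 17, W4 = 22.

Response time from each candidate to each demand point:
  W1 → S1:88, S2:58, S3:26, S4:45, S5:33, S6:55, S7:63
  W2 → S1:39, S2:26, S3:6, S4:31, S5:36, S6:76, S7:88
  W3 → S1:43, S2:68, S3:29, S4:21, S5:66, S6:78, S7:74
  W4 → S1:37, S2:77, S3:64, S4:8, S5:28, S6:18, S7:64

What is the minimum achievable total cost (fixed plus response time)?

Open {W2, W4}: assign each demand point to its cheapest open site.
  S1→W4 37, S2→W2 26, S3→W2 6, S4→W4 8, S5→W4 28, S6→W4 18, S7→W4 64
  response time 187, fixed 42 → total 229.
Compare {W2, W3, W4}: response time 187 + fixed 59 = 246.
Compare {W1, W2, W4}: response time 186 + fixed 65 = 251.
Compare {W1, W2, W3, W4}: response time 186 + fixed 82 = 268.
All other subsets cost ≥ 246. Minimum total cost: 229.

229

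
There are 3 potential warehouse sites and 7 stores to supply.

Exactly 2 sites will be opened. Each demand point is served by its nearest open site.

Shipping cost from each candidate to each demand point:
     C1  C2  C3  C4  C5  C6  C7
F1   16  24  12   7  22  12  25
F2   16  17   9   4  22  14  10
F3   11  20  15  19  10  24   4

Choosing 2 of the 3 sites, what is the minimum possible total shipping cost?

69

Open {F2, F3}.
  C1→F3 11, C2→F2 17, C3→F2 9, C4→F2 4, C5→F3 10, C6→F2 14, C7→F3 4  ⇒ total 69.
Compare {F1, F3}: total 76.
Compare {F1, F2}: total 90.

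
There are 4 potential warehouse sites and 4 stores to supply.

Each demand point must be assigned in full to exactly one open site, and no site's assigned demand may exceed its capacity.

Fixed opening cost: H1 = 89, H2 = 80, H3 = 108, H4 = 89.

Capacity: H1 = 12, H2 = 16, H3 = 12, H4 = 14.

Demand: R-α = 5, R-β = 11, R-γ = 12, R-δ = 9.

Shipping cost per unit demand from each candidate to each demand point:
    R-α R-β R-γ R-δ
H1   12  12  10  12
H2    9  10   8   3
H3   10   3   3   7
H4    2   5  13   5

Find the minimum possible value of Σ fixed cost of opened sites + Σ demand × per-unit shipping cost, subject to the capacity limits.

440

Open {H2, H3, H4}; cheapest assignment that respects the capacities:
  H2 (cap 16, load 14): R-α, R-δ — cost 5×9 + 9×3 = 72
  H3 (cap 12, load 12): R-γ — cost 12×3 = 36
  H4 (cap 14, load 11): R-β — cost 11×5 = 55
  Shipping 163, fixed 277 → total 440.
  Any other capacity-feasible assignment to {H2, H3, H4} ships for at least 163.
Compare {H1, H3, H4}: its best feasible assignment gives total 494.
Compare {H1, H2, H3}: its best feasible assignment gives total 502.
Every other set of open sites that can feasibly serve all demand totals ≥ 494 even under its best assignment. Minimum: 440.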